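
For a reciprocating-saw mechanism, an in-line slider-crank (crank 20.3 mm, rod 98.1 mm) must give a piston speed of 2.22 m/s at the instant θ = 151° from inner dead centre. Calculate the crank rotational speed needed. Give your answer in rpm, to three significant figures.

2630

For an in-line slider-crank, |v_piston| = rω|sinθ|·[1 + r cosθ/√(L² − r² sin²θ)].
With r = 0.0203 m, L = 0.0981 m, θ = 151°: the bracketed kinematic factor |dx/dθ| = 0.0080514 m.
ω = v/|dx/dθ| = 2.22/0.0080514 = 275.73 rad/s.
N = 60ω/(2π) = 2633 rpm.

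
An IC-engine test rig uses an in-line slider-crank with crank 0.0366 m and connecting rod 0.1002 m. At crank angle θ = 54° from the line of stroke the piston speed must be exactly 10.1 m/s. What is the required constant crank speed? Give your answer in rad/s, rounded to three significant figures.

279

For an in-line slider-crank, |v_piston| = rω|sinθ|·[1 + r cosθ/√(L² − r² sin²θ)].
With r = 0.0366 m, L = 0.1002 m, θ = 54°: the bracketed kinematic factor |dx/dθ| = 0.036264 m.
ω = v/|dx/dθ| = 10.1/0.036264 = 278.51 rad/s.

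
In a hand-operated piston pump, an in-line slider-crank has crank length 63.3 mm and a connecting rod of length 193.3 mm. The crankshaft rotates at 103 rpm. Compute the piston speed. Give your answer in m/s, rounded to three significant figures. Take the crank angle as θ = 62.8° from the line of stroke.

ω = 2π·103/60 = 10.79 rad/s
For an in-line slider-crank, x = r cosθ + √(L² − r² sin²θ), so v = −rω sinθ·[1 + r cosθ/√(L² − r² sin²θ)].
With r = 0.0633 m, L = 0.1933 m, θ = 62.8°: √(L² − r² sin²θ) = 0.18492 m.
v = −0.0633·10.79·0.88942·[1 + 0.0633·0.45710/0.18492] = -0.70228 m/s.
|v| = 0.70228 m/s.

0.702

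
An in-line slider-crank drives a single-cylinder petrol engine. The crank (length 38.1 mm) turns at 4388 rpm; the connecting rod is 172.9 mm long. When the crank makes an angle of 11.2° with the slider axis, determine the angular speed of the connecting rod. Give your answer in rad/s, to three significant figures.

ω = 459.5 rad/s (converted from 4388 rpm).
The rod makes angle φ with the slider axis where L sinφ = r sinθ; differentiating, L cosφ·φ̇ = r ω cosθ.
L cosφ = √(L² − r² sin²θ) = 0.17274 m.
|ω_rod| = r ω |cosθ| / √(L² − r² sin²θ) = 0.0381·459.5·0.98096/0.17274 = 99.42 rad/s.

99.4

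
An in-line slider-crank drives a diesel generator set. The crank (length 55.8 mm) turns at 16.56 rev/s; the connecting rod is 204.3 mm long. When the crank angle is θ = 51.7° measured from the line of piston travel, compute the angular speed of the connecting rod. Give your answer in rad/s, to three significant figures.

18.0

ω = 104 rad/s (converted from 16.56 rev/s).
The rod makes angle φ with the slider axis where L sinφ = r sinθ; differentiating, L cosφ·φ̇ = r ω cosθ.
L cosφ = √(L² − r² sin²θ) = 0.19955 m.
|ω_rod| = r ω |cosθ| / √(L² − r² sin²θ) = 0.0558·104·0.61978/0.19955 = 18.032 rad/s.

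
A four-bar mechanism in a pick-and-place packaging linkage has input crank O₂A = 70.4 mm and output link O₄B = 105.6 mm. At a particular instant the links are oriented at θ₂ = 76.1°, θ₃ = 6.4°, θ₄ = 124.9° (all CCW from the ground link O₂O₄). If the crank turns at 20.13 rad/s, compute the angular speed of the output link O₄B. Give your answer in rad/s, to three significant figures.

ω₂ = 20.13 rad/s
Differentiating the loop-closure r₂e^{iθ₂}+r₃e^{iθ₃}=r₁+r₄e^{iθ₄} gives r₂ω₂e^{iθ₂}+r₃ω₃e^{iθ₃}=r₄ω₄e^{iθ₄}.
Eliminating the other unknown: ω₄ = r₂ω₂ sin(θ₂−θ₃) / [r₄ sin(θ₄−θ₃)].
Numerator sine = +0.93789; denominator sine = +0.87882.
Result = 0.0704·20.13·(+0.93789) / (0.1056·(+0.87882)) = +14.322 rad/s; magnitude 14.322 rad/s.

14.3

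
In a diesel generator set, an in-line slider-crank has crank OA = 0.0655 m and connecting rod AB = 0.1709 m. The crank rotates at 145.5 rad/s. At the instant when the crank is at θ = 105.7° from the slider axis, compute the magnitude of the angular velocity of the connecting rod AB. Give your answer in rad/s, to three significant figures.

16.2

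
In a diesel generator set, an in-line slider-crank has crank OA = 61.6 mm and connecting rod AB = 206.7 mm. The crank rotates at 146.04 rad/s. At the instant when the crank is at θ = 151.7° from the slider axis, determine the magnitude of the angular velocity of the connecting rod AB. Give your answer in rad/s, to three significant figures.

ω = 146 rad/s
The rod makes angle φ with the slider axis where L sinφ = r sinθ; differentiating, L cosφ·φ̇ = r ω cosθ.
L cosφ = √(L² − r² sin²θ) = 0.20463 m.
|ω_rod| = r ω |cosθ| / √(L² − r² sin²θ) = 0.0616·146·0.88048/0.20463 = 38.709 rad/s.

38.7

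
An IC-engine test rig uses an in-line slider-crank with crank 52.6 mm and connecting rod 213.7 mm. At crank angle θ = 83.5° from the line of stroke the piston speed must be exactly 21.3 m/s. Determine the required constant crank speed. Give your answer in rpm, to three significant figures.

For an in-line slider-crank, |v_piston| = rω|sinθ|·[1 + r cosθ/√(L² − r² sin²θ)].
With r = 0.0526 m, L = 0.2137 m, θ = 83.5°: the bracketed kinematic factor |dx/dθ| = 0.053764 m.
ω = v/|dx/dθ| = 21.3/0.053764 = 396.18 rad/s.
N = 60ω/(2π) = 3783.2 rpm.

3780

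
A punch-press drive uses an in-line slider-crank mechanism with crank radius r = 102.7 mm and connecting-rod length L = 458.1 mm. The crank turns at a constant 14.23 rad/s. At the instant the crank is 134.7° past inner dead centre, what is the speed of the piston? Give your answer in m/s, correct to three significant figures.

0.873

ω = 14.23 rad/s
For an in-line slider-crank, x = r cosθ + √(L² − r² sin²θ), so v = −rω sinθ·[1 + r cosθ/√(L² − r² sin²θ)].
With r = 0.1027 m, L = 0.4581 m, θ = 134.7°: √(L² − r² sin²θ) = 0.45225 m.
v = −0.1027·14.23·0.71080·[1 + 0.1027·-0.70339/0.45225] = -0.87285 m/s.
|v| = 0.87285 m/s.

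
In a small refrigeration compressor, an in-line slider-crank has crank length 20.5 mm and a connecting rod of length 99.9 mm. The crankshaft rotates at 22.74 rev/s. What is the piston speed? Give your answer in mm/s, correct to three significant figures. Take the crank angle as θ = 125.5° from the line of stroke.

2100

ω = 2π·22.7 = 142.9 rad/s
For an in-line slider-crank, x = r cosθ + √(L² − r² sin²θ), so v = −rω sinθ·[1 + r cosθ/√(L² − r² sin²θ)].
With r = 0.0205 m, L = 0.0999 m, θ = 125.5°: √(L² − r² sin²θ) = 0.098496 m.
v = −0.0205·142.9·0.81412·[1 + 0.0205·-0.58070/0.098496] = -2.0964 m/s.
|v| = 2.0964 m/s = 2096.4 mm/s.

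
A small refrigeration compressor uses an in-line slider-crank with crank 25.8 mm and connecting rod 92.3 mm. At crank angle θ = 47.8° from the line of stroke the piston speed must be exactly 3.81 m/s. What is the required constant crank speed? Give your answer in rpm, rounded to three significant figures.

1600

For an in-line slider-crank, |v_piston| = rω|sinθ|·[1 + r cosθ/√(L² − r² sin²θ)].
With r = 0.0258 m, L = 0.0923 m, θ = 47.8°: the bracketed kinematic factor |dx/dθ| = 0.022781 m.
ω = v/|dx/dθ| = 3.81/0.022781 = 167.25 rad/s.
N = 60ω/(2π) = 1597.1 rpm.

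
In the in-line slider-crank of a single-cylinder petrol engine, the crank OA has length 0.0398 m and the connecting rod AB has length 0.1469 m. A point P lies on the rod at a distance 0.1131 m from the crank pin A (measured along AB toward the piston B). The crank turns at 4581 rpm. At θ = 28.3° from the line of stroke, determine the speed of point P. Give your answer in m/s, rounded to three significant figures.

11.4

ω = 479.7 rad/s.  Crank-pin speed |V_A| = rω = 19.093 m/s, perpendicular to OA.
Rod angle: sinφ = −(r/L) sinθ ⇒ φ = -7.380°; ω_rod = −rω cosθ/√(L²−r²sin²θ) = -115.39 rad/s.
V_P = V_A + ω_rod × AP, with AP = 0.1131 m along the rod.
Components: V_Px = −rω sinθ − a·ω_rod·sinφ = -10.728 m/s;  V_Py = rω cosθ + a·ω_rod·cosφ = +3.868 m/s.
|V_P| = √(V_Px² + V_Py²) = 11.404 m/s.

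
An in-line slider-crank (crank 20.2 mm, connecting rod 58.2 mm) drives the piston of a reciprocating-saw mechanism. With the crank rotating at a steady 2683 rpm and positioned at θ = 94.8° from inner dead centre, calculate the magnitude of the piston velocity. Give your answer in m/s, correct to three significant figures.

5.48

ω = 2π·2683/60 = 281 rad/s
For an in-line slider-crank, x = r cosθ + √(L² − r² sin²θ), so v = −rω sinθ·[1 + r cosθ/√(L² − r² sin²θ)].
With r = 0.0202 m, L = 0.0582 m, θ = 94.8°: √(L² − r² sin²θ) = 0.054608 m.
v = −0.0202·281·0.99649·[1 + 0.0202·-0.08368/0.054608] = -5.4805 m/s.
|v| = 5.4805 m/s.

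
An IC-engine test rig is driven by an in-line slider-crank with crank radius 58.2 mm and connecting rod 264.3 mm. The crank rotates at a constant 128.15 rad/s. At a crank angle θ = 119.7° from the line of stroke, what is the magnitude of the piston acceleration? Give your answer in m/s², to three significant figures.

581

ω = 128.2 rad/s
x(θ) = r cosθ + √(L² − r² sin²θ); with ω constant, a = ω²·d²x/dθ².
d²x/dθ² = −r cosθ − r²(cos2θ)/√u − r⁴ sin²2θ/(4u^{3/2}),  u = L² − r² sin²θ = 0.0672987 m².
Substituting r = 0.0582 m, L = 0.2643 m, θ = 119.7°: d²x/dθ² = +0.035361 m.
a = ω²·d²x/dθ² = (128.2)²·(+0.035361) = +580.71 m/s²;  |a| = 580.71 m/s².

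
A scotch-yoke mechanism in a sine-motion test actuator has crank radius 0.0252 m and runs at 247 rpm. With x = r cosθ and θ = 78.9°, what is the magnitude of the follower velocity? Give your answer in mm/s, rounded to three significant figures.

640

ω = 25.87 rad/s (from 247 rpm).
x = r cosθ ⇒ ẋ = −rω sinθ.
|v| = rω|sinθ| = 0.0252·25.87·|sin 78.9°| = 0.63962 m/s = 639.62 mm/s.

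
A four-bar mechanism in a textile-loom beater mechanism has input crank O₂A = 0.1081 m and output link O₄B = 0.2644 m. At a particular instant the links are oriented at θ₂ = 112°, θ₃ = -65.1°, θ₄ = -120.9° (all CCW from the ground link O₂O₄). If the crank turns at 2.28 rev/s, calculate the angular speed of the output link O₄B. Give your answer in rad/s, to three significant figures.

0.358

ω₂ = 14.33 rad/s (from 2.28 rev/s).
Differentiating the loop-closure r₂e^{iθ₂}+r₃e^{iθ₃}=r₁+r₄e^{iθ₄} gives r₂ω₂e^{iθ₂}+r₃ω₃e^{iθ₃}=r₄ω₄e^{iθ₄}.
Eliminating the other unknown: ω₄ = r₂ω₂ sin(θ₂−θ₃) / [r₄ sin(θ₄−θ₃)].
Numerator sine = +0.05059; denominator sine = -0.82708.
Result = 0.1081·14.33·(+0.05059) / (0.2644·(-0.82708)) = -0.35828 rad/s; magnitude 0.35828 rad/s.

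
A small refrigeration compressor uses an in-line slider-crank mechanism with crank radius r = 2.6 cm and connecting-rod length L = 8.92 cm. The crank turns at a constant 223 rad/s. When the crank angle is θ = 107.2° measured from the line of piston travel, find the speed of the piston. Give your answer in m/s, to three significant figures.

ω = 223 rad/s
For an in-line slider-crank, x = r cosθ + √(L² − r² sin²θ), so v = −rω sinθ·[1 + r cosθ/√(L² − r² sin²θ)].
With r = 0.026 m, L = 0.0892 m, θ = 107.2°: √(L² − r² sin²θ) = 0.085672 m.
v = −0.026·223·0.95528·[1 + 0.026·-0.29571/0.085672] = -5.0416 m/s.
|v| = 5.0416 m/s.

5.04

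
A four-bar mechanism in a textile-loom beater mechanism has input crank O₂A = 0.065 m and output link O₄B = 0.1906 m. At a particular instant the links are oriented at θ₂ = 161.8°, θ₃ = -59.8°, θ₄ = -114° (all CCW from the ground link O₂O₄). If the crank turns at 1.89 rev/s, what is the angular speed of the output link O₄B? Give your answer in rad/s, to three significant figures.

ω₂ = 11.88 rad/s (from 1.89 rev/s).
Differentiating the loop-closure r₂e^{iθ₂}+r₃e^{iθ₃}=r₁+r₄e^{iθ₄} gives r₂ω₂e^{iθ₂}+r₃ω₃e^{iθ₃}=r₄ω₄e^{iθ₄}.
Eliminating the other unknown: ω₄ = r₂ω₂ sin(θ₂−θ₃) / [r₄ sin(θ₄−θ₃)].
Numerator sine = -0.66393; denominator sine = -0.81106.
Result = 0.065·11.88·(-0.66393) / (0.1906·(-0.81106)) = +3.3151 rad/s; magnitude 3.3151 rad/s.

3.32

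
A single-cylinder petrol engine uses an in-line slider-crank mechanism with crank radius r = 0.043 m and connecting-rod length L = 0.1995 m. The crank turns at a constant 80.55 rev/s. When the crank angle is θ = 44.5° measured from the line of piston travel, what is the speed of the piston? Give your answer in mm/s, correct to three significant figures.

ω = 2π·80.5 = 506.1 rad/s
For an in-line slider-crank, x = r cosθ + √(L² − r² sin²θ), so v = −rω sinθ·[1 + r cosθ/√(L² − r² sin²θ)].
With r = 0.043 m, L = 0.1995 m, θ = 44.5°: √(L² − r² sin²θ) = 0.19721 m.
v = −0.043·506.1·0.70091·[1 + 0.043·0.71325/0.19721] = -17.626 m/s.
|v| = 17.626 m/s = 17626 mm/s.

17600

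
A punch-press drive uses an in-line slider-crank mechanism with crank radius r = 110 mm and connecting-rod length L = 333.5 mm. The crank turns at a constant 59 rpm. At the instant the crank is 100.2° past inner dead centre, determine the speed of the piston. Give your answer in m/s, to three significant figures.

0.628

ω = 2π·59/60 = 6.178 rad/s
For an in-line slider-crank, x = r cosθ + √(L² − r² sin²θ), so v = −rω sinθ·[1 + r cosθ/√(L² − r² sin²θ)].
With r = 0.11 m, L = 0.3335 m, θ = 100.2°: √(L² − r² sin²θ) = 0.31544 m.
v = −0.11·6.178·0.98420·[1 + 0.11·-0.17708/0.31544] = -0.62758 m/s.
|v| = 0.62758 m/s.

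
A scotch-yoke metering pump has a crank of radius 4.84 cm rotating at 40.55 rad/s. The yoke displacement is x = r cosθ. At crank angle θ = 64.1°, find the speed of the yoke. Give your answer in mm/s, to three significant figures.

ω = 40.55 rad/s
x = r cosθ ⇒ ẋ = −rω sinθ.
|v| = rω|sinθ| = 0.0484·40.55·|sin 64.1°| = 1.7655 m/s = 1765.5 mm/s.

1770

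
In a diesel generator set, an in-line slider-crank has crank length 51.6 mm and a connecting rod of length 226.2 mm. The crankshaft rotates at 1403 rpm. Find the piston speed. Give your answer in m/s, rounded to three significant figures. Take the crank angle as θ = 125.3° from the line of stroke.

5.36

ω = 2π·1403/60 = 146.9 rad/s
For an in-line slider-crank, x = r cosθ + √(L² − r² sin²θ), so v = −rω sinθ·[1 + r cosθ/√(L² − r² sin²θ)].
With r = 0.0516 m, L = 0.2262 m, θ = 125.3°: √(L² − r² sin²θ) = 0.22225 m.
v = −0.0516·146.9·0.81614·[1 + 0.0516·-0.57786/0.22225] = -5.3572 m/s.
|v| = 5.3572 m/s.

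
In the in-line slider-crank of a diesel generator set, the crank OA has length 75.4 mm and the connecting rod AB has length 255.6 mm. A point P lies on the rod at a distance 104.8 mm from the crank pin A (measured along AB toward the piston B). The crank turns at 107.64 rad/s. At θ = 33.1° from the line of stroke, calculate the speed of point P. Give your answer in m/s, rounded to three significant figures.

6.32

ω = 107.6 rad/s.  Crank-pin speed |V_A| = rω = 8.1161 m/s, perpendicular to OA.
Rod angle: sinφ = −(r/L) sinθ ⇒ φ = -9.271°; ω_rod = −rω cosθ/√(L²−r²sin²θ) = -26.952 rad/s.
V_P = V_A + ω_rod × AP, with AP = 0.1048 m along the rod.
Components: V_Px = −rω sinθ − a·ω_rod·sinφ = -4.8872 m/s;  V_Py = rω cosθ + a·ω_rod·cosφ = +4.0113 m/s.
|V_P| = √(V_Px² + V_Py²) = 6.3226 m/s.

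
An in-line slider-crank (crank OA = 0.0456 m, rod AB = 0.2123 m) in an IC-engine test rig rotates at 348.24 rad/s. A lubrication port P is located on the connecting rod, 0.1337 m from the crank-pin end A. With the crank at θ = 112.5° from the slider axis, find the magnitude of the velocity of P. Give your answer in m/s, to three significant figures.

14.1

ω = 348.2 rad/s.  Crank-pin speed |V_A| = rω = 15.88 m/s, perpendicular to OA.
Rod angle: sinφ = −(r/L) sinθ ⇒ φ = -11.446°; ω_rod = −rω cosθ/√(L²−r²sin²θ) = +29.205 rad/s.
V_P = V_A + ω_rod × AP, with AP = 0.1337 m along the rod.
Components: V_Px = −rω sinθ − a·ω_rod·sinφ = -13.896 m/s;  V_Py = rω cosθ + a·ω_rod·cosφ = -2.2499 m/s.
|V_P| = √(V_Px² + V_Py²) = 14.077 m/s.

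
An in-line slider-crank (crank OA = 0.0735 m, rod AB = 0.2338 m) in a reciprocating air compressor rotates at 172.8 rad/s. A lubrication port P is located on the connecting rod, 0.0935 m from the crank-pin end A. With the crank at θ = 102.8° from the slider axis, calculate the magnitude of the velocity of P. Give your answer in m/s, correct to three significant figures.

12.1

ω = 172.8 rad/s.  Crank-pin speed |V_A| = rω = 12.701 m/s, perpendicular to OA.
Rod angle: sinφ = −(r/L) sinθ ⇒ φ = -17.852°; ω_rod = −rω cosθ/√(L²−r²sin²θ) = +12.644 rad/s.
V_P = V_A + ω_rod × AP, with AP = 0.0935 m along the rod.
Components: V_Px = −rω sinθ − a·ω_rod·sinφ = -12.023 m/s;  V_Py = rω cosθ + a·ω_rod·cosφ = -1.6885 m/s.
|V_P| = √(V_Px² + V_Py²) = 12.141 m/s.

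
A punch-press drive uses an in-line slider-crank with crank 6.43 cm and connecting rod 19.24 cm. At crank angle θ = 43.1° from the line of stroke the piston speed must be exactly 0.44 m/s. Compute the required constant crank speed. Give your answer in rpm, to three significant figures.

For an in-line slider-crank, |v_piston| = rω|sinθ|·[1 + r cosθ/√(L² − r² sin²θ)].
With r = 0.0643 m, L = 0.1924 m, θ = 43.1°: the bracketed kinematic factor |dx/dθ| = 0.054946 m.
ω = v/|dx/dθ| = 0.44/0.054946 = 8.0078 rad/s.
N = 60ω/(2π) = 76.469 rpm.

76.5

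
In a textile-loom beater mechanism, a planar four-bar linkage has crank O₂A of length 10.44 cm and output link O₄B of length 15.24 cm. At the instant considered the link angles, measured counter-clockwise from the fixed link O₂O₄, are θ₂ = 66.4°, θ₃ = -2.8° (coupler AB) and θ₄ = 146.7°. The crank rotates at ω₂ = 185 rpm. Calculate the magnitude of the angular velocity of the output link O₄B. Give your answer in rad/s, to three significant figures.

ω₂ = 19.37 rad/s (from 185 rpm).
Differentiating the loop-closure r₂e^{iθ₂}+r₃e^{iθ₃}=r₁+r₄e^{iθ₄} gives r₂ω₂e^{iθ₂}+r₃ω₃e^{iθ₃}=r₄ω₄e^{iθ₄}.
Eliminating the other unknown: ω₄ = r₂ω₂ sin(θ₂−θ₃) / [r₄ sin(θ₄−θ₃)].
Numerator sine = +0.93483; denominator sine = +0.50754.
Result = 0.1044·19.37·(+0.93483) / (0.1524·(+0.50754)) = +24.444 rad/s; magnitude 24.444 rad/s.

24.4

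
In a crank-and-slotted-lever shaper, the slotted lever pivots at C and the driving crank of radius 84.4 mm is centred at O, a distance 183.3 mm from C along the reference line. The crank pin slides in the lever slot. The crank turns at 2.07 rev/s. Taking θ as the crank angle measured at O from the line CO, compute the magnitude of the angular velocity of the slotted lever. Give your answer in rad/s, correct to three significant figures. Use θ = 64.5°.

3.32

ω = 13.01 rad/s (from 2.07 rev/s).
Crank pin A relative to C: A = (d + r cosθ, r sinθ); lever angle φ = atan2(r sinθ, d + r cosθ).
Differentiating tanφ: φ̇ = rω(d cosθ + r)/(d² + r² + 2dr cosθ).
d² + r² + 2dr cosθ = |CA|² = 0.0540427 m²;  d cosθ + r = +0.16331 m.
|ω_lever| = |0.0844·13.01·+0.16331| / 0.0540427 = 3.3172 rad/s.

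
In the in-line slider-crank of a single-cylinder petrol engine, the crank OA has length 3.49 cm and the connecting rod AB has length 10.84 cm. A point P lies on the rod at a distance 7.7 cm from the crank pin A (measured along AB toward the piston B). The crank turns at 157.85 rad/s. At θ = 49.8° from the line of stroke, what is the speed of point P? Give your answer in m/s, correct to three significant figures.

ω = 157.8 rad/s.  Crank-pin speed |V_A| = rω = 5.509 m/s, perpendicular to OA.
Rod angle: sinφ = −(r/L) sinθ ⇒ φ = -14.236°; ω_rod = −rω cosθ/√(L²−r²sin²θ) = -33.842 rad/s.
V_P = V_A + ω_rod × AP, with AP = 0.077 m along the rod.
Components: V_Px = −rω sinθ − a·ω_rod·sinφ = -4.8485 m/s;  V_Py = rω cosθ + a·ω_rod·cosφ = +1.03 m/s.
|V_P| = √(V_Px² + V_Py²) = 4.9567 m/s.

4.96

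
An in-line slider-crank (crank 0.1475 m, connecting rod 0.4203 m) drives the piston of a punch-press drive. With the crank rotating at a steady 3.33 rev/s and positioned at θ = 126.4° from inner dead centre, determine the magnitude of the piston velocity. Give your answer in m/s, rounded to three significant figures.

ω = 2π·3.33 = 20.92 rad/s
For an in-line slider-crank, x = r cosθ + √(L² − r² sin²θ), so v = −rω sinθ·[1 + r cosθ/√(L² − r² sin²θ)].
With r = 0.1475 m, L = 0.4203 m, θ = 126.4°: √(L² − r² sin²θ) = 0.40318 m.
v = −0.1475·20.92·0.80489·[1 + 0.1475·-0.59342/0.40318] = -1.9447 m/s.
|v| = 1.9447 m/s.

1.94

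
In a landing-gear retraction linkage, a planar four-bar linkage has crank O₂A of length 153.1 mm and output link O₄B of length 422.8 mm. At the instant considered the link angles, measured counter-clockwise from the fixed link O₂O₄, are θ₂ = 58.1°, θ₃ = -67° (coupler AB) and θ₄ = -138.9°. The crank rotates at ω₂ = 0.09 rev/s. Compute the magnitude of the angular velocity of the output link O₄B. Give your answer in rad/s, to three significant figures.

ω₂ = 0.5655 rad/s (from 0.09 rev/s).
Differentiating the loop-closure r₂e^{iθ₂}+r₃e^{iθ₃}=r₁+r₄e^{iθ₄} gives r₂ω₂e^{iθ₂}+r₃ω₃e^{iθ₃}=r₄ω₄e^{iθ₄}.
Eliminating the other unknown: ω₄ = r₂ω₂ sin(θ₂−θ₃) / [r₄ sin(θ₄−θ₃)].
Numerator sine = +0.81815; denominator sine = -0.95052.
Result = 0.1531·0.5655·(+0.81815) / (0.4228·(-0.95052)) = -0.17625 rad/s; magnitude 0.17625 rad/s.

0.176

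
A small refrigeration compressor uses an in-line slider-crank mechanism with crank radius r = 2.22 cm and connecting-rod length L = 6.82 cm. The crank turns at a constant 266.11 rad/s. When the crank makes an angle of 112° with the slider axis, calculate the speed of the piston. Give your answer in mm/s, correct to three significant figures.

4780

ω = 266.1 rad/s
For an in-line slider-crank, x = r cosθ + √(L² − r² sin²θ), so v = −rω sinθ·[1 + r cosθ/√(L² − r² sin²θ)].
With r = 0.0222 m, L = 0.0682 m, θ = 112°: √(L² − r² sin²θ) = 0.06502 m.
v = −0.0222·266.1·0.92718·[1 + 0.0222·-0.37461/0.06502] = -4.7769 m/s.
|v| = 4.7769 m/s = 4776.9 mm/s.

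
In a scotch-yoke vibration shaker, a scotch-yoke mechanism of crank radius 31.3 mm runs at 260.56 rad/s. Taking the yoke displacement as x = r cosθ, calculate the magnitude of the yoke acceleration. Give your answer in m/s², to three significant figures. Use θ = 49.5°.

ω = 260.6 rad/s
x = r cosθ ⇒ ẍ = −rω² cosθ (ω constant).
|a| = rω²|cosθ| = 0.0313·(260.6)²·|cos 49.5°| = 1380.1 m/s².

1380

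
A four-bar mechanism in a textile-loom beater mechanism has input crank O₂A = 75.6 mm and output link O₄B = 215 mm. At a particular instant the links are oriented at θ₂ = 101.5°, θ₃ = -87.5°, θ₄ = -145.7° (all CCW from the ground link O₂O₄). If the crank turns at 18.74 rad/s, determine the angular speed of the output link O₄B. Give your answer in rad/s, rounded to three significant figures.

1.21

ω₂ = 18.74 rad/s
Differentiating the loop-closure r₂e^{iθ₂}+r₃e^{iθ₃}=r₁+r₄e^{iθ₄} gives r₂ω₂e^{iθ₂}+r₃ω₃e^{iθ₃}=r₄ω₄e^{iθ₄}.
Eliminating the other unknown: ω₄ = r₂ω₂ sin(θ₂−θ₃) / [r₄ sin(θ₄−θ₃)].
Numerator sine = -0.15643; denominator sine = -0.84989.
Result = 0.0756·18.74·(-0.15643) / (0.215·(-0.84989)) = +1.2129 rad/s; magnitude 1.2129 rad/s.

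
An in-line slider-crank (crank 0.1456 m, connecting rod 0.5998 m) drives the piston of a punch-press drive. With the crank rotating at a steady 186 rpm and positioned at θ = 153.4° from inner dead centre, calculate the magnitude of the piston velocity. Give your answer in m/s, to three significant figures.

ω = 2π·186/60 = 19.48 rad/s
For an in-line slider-crank, x = r cosθ + √(L² − r² sin²θ), so v = −rω sinθ·[1 + r cosθ/√(L² − r² sin²θ)].
With r = 0.1456 m, L = 0.5998 m, θ = 153.4°: √(L² − r² sin²θ) = 0.59625 m.
v = −0.1456·19.48·0.44776·[1 + 0.1456·-0.89415/0.59625] = -0.99257 m/s.
|v| = 0.99257 m/s.

0.993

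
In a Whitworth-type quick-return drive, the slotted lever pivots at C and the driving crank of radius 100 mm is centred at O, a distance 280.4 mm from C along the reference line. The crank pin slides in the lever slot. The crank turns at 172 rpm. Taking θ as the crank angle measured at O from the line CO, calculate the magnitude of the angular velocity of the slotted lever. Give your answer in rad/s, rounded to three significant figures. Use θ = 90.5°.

1.99

ω = 18.01 rad/s (from 172 rpm).
Crank pin A relative to C: A = (d + r cosθ, r sinθ); lever angle φ = atan2(r sinθ, d + r cosθ).
Differentiating tanφ: φ̇ = rω(d cosθ + r)/(d² + r² + 2dr cosθ).
d² + r² + 2dr cosθ = |CA|² = 0.0881348 m²;  d cosθ + r = +0.097553 m.
|ω_lever| = |0.1·18.01·+0.097553| / 0.0881348 = 1.9937 rad/s.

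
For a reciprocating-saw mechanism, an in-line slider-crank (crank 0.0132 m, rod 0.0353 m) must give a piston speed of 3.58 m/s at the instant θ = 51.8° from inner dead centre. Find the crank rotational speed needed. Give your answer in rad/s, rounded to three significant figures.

For an in-line slider-crank, |v_piston| = rω|sinθ|·[1 + r cosθ/√(L² − r² sin²θ)].
With r = 0.0132 m, L = 0.0353 m, θ = 51.8°: the bracketed kinematic factor |dx/dθ| = 0.012883 m.
ω = v/|dx/dθ| = 3.58/0.012883 = 277.89 rad/s.

278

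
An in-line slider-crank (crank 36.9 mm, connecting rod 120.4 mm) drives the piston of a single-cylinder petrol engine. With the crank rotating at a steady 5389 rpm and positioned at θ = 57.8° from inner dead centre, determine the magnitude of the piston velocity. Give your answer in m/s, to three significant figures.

ω = 2π·5389/60 = 564.3 rad/s
For an in-line slider-crank, x = r cosθ + √(L² − r² sin²θ), so v = −rω sinθ·[1 + r cosθ/√(L² − r² sin²θ)].
With r = 0.0369 m, L = 0.1204 m, θ = 57.8°: √(L² − r² sin²θ) = 0.11628 m.
v = −0.0369·564.3·0.84619·[1 + 0.0369·0.53288/0.11628] = -20.601 m/s.
|v| = 20.601 m/s.

20.6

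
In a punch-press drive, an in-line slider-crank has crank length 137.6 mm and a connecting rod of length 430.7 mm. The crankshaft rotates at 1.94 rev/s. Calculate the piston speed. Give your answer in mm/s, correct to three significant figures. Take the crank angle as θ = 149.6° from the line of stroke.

ω = 2π·1.94 = 12.19 rad/s
For an in-line slider-crank, x = r cosθ + √(L² − r² sin²θ), so v = −rω sinθ·[1 + r cosθ/√(L² − r² sin²θ)].
With r = 0.1376 m, L = 0.4307 m, θ = 149.6°: √(L² − r² sin²θ) = 0.42503 m.
v = −0.1376·12.19·0.50603·[1 + 0.1376·-0.86251/0.42503] = -0.61175 m/s.
|v| = 0.61175 m/s = 611.75 mm/s.

612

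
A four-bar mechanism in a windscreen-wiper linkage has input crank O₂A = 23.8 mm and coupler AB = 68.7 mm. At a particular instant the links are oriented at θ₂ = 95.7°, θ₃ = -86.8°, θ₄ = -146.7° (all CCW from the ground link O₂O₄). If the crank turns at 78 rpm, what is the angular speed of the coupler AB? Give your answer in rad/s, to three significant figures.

2.90

ω₂ = 8.168 rad/s (from 78 rpm).
Differentiating the loop-closure r₂e^{iθ₂}+r₃e^{iθ₃}=r₁+r₄e^{iθ₄} gives r₂ω₂e^{iθ₂}+r₃ω₃e^{iθ₃}=r₄ω₄e^{iθ₄}.
Eliminating the other unknown: ω₃ = r₂ω₂ sin(θ₄−θ₂) / [r₃ sin(θ₃−θ₄)].
Numerator sine = +0.88620; denominator sine = +0.86515.
Result = 0.0238·8.168·(+0.88620) / (0.0687·(+0.86515)) = +2.8986 rad/s; magnitude 2.8986 rad/s.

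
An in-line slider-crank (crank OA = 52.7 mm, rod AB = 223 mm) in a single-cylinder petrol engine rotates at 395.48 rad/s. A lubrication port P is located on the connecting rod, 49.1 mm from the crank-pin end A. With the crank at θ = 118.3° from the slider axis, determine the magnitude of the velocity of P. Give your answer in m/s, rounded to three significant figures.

19.5

ω = 395.5 rad/s.  Crank-pin speed |V_A| = rω = 20.842 m/s, perpendicular to OA.
Rod angle: sinφ = −(r/L) sinθ ⇒ φ = -12.010°; ω_rod = −rω cosθ/√(L²−r²sin²θ) = +45.3 rad/s.
V_P = V_A + ω_rod × AP, with AP = 0.0491 m along the rod.
Components: V_Px = −rω sinθ − a·ω_rod·sinφ = -17.888 m/s;  V_Py = rω cosθ + a·ω_rod·cosφ = -7.7053 m/s.
|V_P| = √(V_Px² + V_Py²) = 19.477 m/s.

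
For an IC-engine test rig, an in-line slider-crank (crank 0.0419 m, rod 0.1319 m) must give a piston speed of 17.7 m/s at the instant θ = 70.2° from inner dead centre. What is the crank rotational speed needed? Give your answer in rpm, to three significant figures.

3850

For an in-line slider-crank, |v_piston| = rω|sinθ|·[1 + r cosθ/√(L² − r² sin²θ)].
With r = 0.0419 m, L = 0.1319 m, θ = 70.2°: the bracketed kinematic factor |dx/dθ| = 0.043868 m.
ω = v/|dx/dθ| = 17.7/0.043868 = 403.48 rad/s.
N = 60ω/(2π) = 3853 rpm.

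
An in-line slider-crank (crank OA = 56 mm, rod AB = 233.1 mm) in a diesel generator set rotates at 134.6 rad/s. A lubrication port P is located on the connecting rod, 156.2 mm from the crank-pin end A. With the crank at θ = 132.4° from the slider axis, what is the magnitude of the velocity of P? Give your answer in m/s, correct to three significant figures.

ω = 134.6 rad/s.  Crank-pin speed |V_A| = rω = 7.5376 m/s, perpendicular to OA.
Rod angle: sinφ = −(r/L) sinθ ⇒ φ = -10.219°; ω_rod = −rω cosθ/√(L²−r²sin²θ) = +22.156 rad/s.
V_P = V_A + ω_rod × AP, with AP = 0.1562 m along the rod.
Components: V_Px = −rω sinθ − a·ω_rod·sinφ = -4.9522 m/s;  V_Py = rω cosθ + a·ω_rod·cosφ = -1.6768 m/s.
|V_P| = √(V_Px² + V_Py²) = 5.2284 m/s.

5.23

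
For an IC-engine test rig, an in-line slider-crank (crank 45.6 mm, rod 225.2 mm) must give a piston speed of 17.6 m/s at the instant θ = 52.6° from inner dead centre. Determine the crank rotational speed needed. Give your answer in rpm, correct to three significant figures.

For an in-line slider-crank, |v_piston| = rω|sinθ|·[1 + r cosθ/√(L² − r² sin²θ)].
With r = 0.0456 m, L = 0.2252 m, θ = 52.6°: the bracketed kinematic factor |dx/dθ| = 0.040739 m.
ω = v/|dx/dθ| = 17.6/0.040739 = 432.02 rad/s.
N = 60ω/(2π) = 4125.4 rpm.

4130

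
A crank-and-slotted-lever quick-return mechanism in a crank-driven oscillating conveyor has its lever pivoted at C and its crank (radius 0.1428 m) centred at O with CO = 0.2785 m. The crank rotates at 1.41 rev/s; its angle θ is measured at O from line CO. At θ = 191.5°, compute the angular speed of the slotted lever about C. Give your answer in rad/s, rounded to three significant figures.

8.23

ω = 8.859 rad/s (from 1.41 rev/s).
Crank pin A relative to C: A = (d + r cosθ, r sinθ); lever angle φ = atan2(r sinθ, d + r cosθ).
Differentiating tanφ: φ̇ = rω(d cosθ + r)/(d² + r² + 2dr cosθ).
d² + r² + 2dr cosθ = |CA|² = 0.0200113 m²;  d cosθ + r = -0.13011 m.
|ω_lever| = |0.1428·8.859·-0.13011| / 0.0200113 = 8.2255 rad/s.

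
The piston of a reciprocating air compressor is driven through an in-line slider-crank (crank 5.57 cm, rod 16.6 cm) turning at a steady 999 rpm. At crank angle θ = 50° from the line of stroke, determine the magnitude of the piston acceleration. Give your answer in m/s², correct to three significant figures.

ω = 2π·999/60 = 104.6 rad/s
x(θ) = r cosθ + √(L² − r² sin²θ); with ω constant, a = ω²·d²x/dθ².
d²x/dθ² = −r cosθ − r²(cos2θ)/√u − r⁴ sin²2θ/(4u^{3/2}),  u = L² − r² sin²θ = 0.0257354 m².
Substituting r = 0.0557 m, L = 0.166 m, θ = 50°: d²x/dθ² = -0.03301 m.
a = ω²·d²x/dθ² = (104.6)²·(-0.03301) = -361.27 m/s²;  |a| = 361.27 m/s².

361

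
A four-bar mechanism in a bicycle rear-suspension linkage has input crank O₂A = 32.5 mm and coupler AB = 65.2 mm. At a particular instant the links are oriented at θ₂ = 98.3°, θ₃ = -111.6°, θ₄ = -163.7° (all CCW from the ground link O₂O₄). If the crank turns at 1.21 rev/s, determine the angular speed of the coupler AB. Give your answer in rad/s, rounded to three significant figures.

4.76

ω₂ = 7.603 rad/s (from 1.21 rev/s).
Differentiating the loop-closure r₂e^{iθ₂}+r₃e^{iθ₃}=r₁+r₄e^{iθ₄} gives r₂ω₂e^{iθ₂}+r₃ω₃e^{iθ₃}=r₄ω₄e^{iθ₄}.
Eliminating the other unknown: ω₃ = r₂ω₂ sin(θ₄−θ₂) / [r₃ sin(θ₃−θ₄)].
Numerator sine = +0.99027; denominator sine = +0.78908.
Result = 0.0325·7.603·(+0.99027) / (0.0652·(+0.78908)) = +4.7559 rad/s; magnitude 4.7559 rad/s.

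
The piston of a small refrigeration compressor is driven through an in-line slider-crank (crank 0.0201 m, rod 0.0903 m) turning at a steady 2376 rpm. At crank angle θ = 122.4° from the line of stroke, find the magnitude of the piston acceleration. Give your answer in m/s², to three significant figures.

784

ω = 2π·2376/60 = 248.8 rad/s
x(θ) = r cosθ + √(L² − r² sin²θ); with ω constant, a = ω²·d²x/dθ².
d²x/dθ² = −r cosθ − r²(cos2θ)/√u − r⁴ sin²2θ/(4u^{3/2}),  u = L² − r² sin²θ = 0.00786608 m².
Substituting r = 0.0201 m, L = 0.0903 m, θ = 122.4°: d²x/dθ² = +0.012662 m.
a = ω²·d²x/dθ² = (248.8)²·(+0.012662) = +783.87 m/s²;  |a| = 783.87 m/s².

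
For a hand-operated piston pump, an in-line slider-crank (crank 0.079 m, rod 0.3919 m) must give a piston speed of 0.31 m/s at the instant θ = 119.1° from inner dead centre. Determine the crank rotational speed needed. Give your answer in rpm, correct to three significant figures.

47.6

For an in-line slider-crank, |v_piston| = rω|sinθ|·[1 + r cosθ/√(L² − r² sin²θ)].
With r = 0.079 m, L = 0.3919 m, θ = 119.1°: the bracketed kinematic factor |dx/dθ| = 0.062153 m.
ω = v/|dx/dθ| = 0.31/0.062153 = 4.9877 rad/s.
N = 60ω/(2π) = 47.629 rpm.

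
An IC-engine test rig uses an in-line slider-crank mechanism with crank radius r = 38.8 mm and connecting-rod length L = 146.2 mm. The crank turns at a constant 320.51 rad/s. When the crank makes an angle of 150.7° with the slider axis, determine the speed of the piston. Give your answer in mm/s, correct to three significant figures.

ω = 320.5 rad/s
For an in-line slider-crank, x = r cosθ + √(L² − r² sin²θ), so v = −rω sinθ·[1 + r cosθ/√(L² − r² sin²θ)].
With r = 0.0388 m, L = 0.1462 m, θ = 150.7°: √(L² − r² sin²θ) = 0.14496 m.
v = −0.0388·320.5·0.48938·[1 + 0.0388·-0.87207/0.14496] = -4.6653 m/s.
|v| = 4.6653 m/s = 4665.3 mm/s.

4670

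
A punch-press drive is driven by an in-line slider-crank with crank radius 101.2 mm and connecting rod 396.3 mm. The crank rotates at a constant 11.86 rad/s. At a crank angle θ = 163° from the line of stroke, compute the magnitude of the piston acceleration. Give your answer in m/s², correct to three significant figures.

10.6

ω = 11.86 rad/s
x(θ) = r cosθ + √(L² − r² sin²θ); with ω constant, a = ω²·d²x/dθ².
d²x/dθ² = −r cosθ − r²(cos2θ)/√u − r⁴ sin²2θ/(4u^{3/2}),  u = L² − r² sin²θ = 0.156178 m².
Substituting r = 0.1012 m, L = 0.3963 m, θ = 163°: d²x/dθ² = +0.075161 m.
a = ω²·d²x/dθ² = (11.86)²·(+0.075161) = +10.572 m/s²;  |a| = 10.572 m/s².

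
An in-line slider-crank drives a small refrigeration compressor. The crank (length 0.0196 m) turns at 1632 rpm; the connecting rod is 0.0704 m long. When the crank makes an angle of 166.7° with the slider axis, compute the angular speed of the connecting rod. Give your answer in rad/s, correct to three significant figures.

ω = 170.9 rad/s (converted from 1632 rpm).
The rod makes angle φ with the slider axis where L sinφ = r sinθ; differentiating, L cosφ·φ̇ = r ω cosθ.
L cosφ = √(L² − r² sin²θ) = 0.070255 m.
|ω_rod| = r ω |cosθ| / √(L² − r² sin²θ) = 0.0196·170.9·0.97318/0.070255 = 46.4 rad/s.

46.4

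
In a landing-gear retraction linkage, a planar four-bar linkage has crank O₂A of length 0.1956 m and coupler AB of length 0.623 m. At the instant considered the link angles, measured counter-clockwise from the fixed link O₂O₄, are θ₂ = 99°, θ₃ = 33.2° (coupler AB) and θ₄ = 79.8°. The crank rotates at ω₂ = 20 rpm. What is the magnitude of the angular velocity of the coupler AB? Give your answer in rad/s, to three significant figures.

0.298

ω₂ = 2.094 rad/s (from 20 rpm).
Differentiating the loop-closure r₂e^{iθ₂}+r₃e^{iθ₃}=r₁+r₄e^{iθ₄} gives r₂ω₂e^{iθ₂}+r₃ω₃e^{iθ₃}=r₄ω₄e^{iθ₄}.
Eliminating the other unknown: ω₃ = r₂ω₂ sin(θ₄−θ₂) / [r₃ sin(θ₃−θ₄)].
Numerator sine = -0.32887; denominator sine = -0.72657.
Result = 0.1956·2.094·(-0.32887) / (0.623·(-0.72657)) = +0.29763 rad/s; magnitude 0.29763 rad/s.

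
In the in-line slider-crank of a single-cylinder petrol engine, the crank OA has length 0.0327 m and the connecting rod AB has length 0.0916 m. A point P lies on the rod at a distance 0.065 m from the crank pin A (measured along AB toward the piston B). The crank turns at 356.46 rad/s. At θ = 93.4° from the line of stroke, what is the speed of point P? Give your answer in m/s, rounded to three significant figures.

ω = 356.5 rad/s.  Crank-pin speed |V_A| = rω = 11.656 m/s, perpendicular to OA.
Rod angle: sinφ = −(r/L) sinθ ⇒ φ = -20.877°; ω_rod = −rω cosθ/√(L²−r²sin²θ) = +8.0771 rad/s.
V_P = V_A + ω_rod × AP, with AP = 0.065 m along the rod.
Components: V_Px = −rω sinθ − a·ω_rod·sinφ = -11.449 m/s;  V_Py = rω cosθ + a·ω_rod·cosφ = -0.20075 m/s.
|V_P| = √(V_Px² + V_Py²) = 11.45 m/s.

11.5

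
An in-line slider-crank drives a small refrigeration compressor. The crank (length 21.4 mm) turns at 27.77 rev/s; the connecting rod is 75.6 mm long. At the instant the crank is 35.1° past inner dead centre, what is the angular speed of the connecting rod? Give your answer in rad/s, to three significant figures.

41.0

ω = 174.5 rad/s (converted from 27.77 rev/s).
The rod makes angle φ with the slider axis where L sinφ = r sinθ; differentiating, L cosφ·φ̇ = r ω cosθ.
L cosφ = √(L² − r² sin²θ) = 0.074592 m.
|ω_rod| = r ω |cosθ| / √(L² − r² sin²θ) = 0.0214·174.5·0.81815/0.074592 = 40.955 rad/s.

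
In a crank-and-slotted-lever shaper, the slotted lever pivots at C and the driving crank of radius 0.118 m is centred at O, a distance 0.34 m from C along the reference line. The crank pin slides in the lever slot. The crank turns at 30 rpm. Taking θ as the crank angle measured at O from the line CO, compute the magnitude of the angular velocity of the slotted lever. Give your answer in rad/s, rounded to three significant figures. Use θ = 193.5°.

1.53

ω = 3.142 rad/s (from 30 rpm).
Crank pin A relative to C: A = (d + r cosθ, r sinθ); lever angle φ = atan2(r sinθ, d + r cosθ).
Differentiating tanφ: φ̇ = rω(d cosθ + r)/(d² + r² + 2dr cosθ).
d² + r² + 2dr cosθ = |CA|² = 0.051501 m²;  d cosθ + r = -0.21261 m.
|ω_lever| = |0.118·3.142·-0.21261| / 0.051501 = 1.5304 rad/s.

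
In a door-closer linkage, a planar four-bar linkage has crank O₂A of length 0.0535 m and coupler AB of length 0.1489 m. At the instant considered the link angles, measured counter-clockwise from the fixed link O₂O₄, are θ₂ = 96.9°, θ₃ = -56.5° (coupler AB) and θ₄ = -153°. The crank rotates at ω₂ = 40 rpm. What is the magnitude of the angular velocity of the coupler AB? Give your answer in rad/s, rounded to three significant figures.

1.42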